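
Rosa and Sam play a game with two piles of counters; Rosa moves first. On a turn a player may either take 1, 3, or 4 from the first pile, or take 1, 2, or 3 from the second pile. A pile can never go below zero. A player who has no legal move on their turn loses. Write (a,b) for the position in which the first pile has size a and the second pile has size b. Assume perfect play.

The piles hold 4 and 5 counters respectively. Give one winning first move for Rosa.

Move to (3,5).

Use the standard recursion: the mover loses at a terminal position; elsewhere, the mover wins exactly when some move hands the opponent an L position.
No move ever increases a pile, so every position that can arise here has a ≤ 4 and b ≤ 5; it is enough to label the cells with 0 ≤ a ≤ 4 and 0 ≤ b ≤ 5.
Every move lowers a or b (never raises either), so fill the grid row by row in increasing a, and left to right within a row: each cell's successors are then already labelled.
      b=0  b=1  b=2  b=3  b=4  b=5
a=0:    L    W    W    W    L    W
a=1:    W    L    W    W    W    L
a=2:    L    W    W    W    L    W
a=3:    W    L    W    W    W    L
a=4:    W    W    L    W    W    W
Cells with no legal move (terminal, hence L): (0,0).
The remaining L cells, each justified by listing all of its moves:
(0,4): only reaches (0,3)(W), (0,2)(W), (0,1)(W), all W → L
(1,1): only reaches (0,1)(W), (1,0)(W), all W → L
(1,5): only reaches (0,5)(W), (1,4)(W), (1,3)(W), (1,2)(W), all W → L
(2,0): only reaches (1,0)(W), which is W → L
(2,4): only reaches (1,4)(W), (2,3)(W), (2,2)(W), (2,1)(W), all W → L
(3,1): only reaches (2,1)(W), (0,1)(W), (3,0)(W), all W → L
(3,5): only reaches (2,5)(W), (0,5)(W), (3,4)(W), (3,3)(W), (3,2)(W), all W → L
(4,2): only reaches (3,2)(W), (1,2)(W), (0,2)(W), (4,1)(W), (4,0)(W), all W → L
Every other cell has at least one move into one of the L cells above, so it is W.
From (4,5), the L positions reachable in one move are: (3,5), (1,5), (4,2). Any move reaching one of these is winning.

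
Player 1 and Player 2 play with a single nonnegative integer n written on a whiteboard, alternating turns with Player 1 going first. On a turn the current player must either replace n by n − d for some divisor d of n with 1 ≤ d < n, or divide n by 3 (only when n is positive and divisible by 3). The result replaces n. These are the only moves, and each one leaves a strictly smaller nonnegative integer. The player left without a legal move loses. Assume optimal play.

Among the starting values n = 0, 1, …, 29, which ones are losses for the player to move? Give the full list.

0, 1, 4, 7, 9, 11, 13, 15, 17, 19, 23, 25, 28

Positions with no move are L. A position that does have a move is losing for the player to move precisely when every available move leads to a winning position for the opponent. Fill in the labels:
n=0: no move → L
n=1: no move → L
n=2: W (go to 1, an L position)
n=3: W (go to 1, an L position)
n=4: L (options 2(W), 3(W) are all W)
n=5: W (go to 4, an L position)
n=6: W (go to 4, an L position)
n=7: L (sole option 6(W) is W)
n=8: W (go to 4, an L position)
n=9: L (options 3(W), 6(W), 8(W) are all W)
n=10: W (go to 9, an L position)
n=11: L (sole option 10(W) is W)
n=12: W (go to 4, an L position)
n=13: L (sole option 12(W) is W)
n=14: W (go to 7, an L position)
n=15: L (options 5(W), 10(W), 12(W), 14(W) are all W)
n=16: W (go to 15, an L position)
n=17: L (sole option 16(W) is W)
n=18: W (go to 9, an L position)
n=19: L (sole option 18(W) is W)
n=20: W (go to 15, an L position)
n=21: W (go to 7, an L position)
n=22: W (go to 11, an L position)
n=23: L (sole option 22(W) is W)
n=24: W (go to 23, an L position)
n=25: L (options 20(W), 24(W) are all W)
n=26: W (go to 13, an L position)
n=27: W (go to 9, an L position)
n=28: L (options 14(W), 21(W), 24(W), 26(W), 27(W) are all W)
n=29: W (go to 28, an L position)
Reading off the rows marked L gives the requested list; there are 13 such values of n.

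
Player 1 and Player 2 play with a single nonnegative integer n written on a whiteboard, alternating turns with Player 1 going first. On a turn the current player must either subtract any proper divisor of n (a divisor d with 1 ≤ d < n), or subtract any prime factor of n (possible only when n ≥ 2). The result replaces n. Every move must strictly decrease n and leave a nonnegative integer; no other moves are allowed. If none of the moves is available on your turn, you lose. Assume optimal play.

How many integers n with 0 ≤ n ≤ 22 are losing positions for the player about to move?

Positions with no move are L. A position that does have a move is losing for the player to move precisely when every available move leads to a winning position for the opponent. Fill in the labels:
n=0: no move → L
n=1: no move → L
n=2: reaches L-position 0 → W
n=3: reaches L-position 0 → W
n=4: only reaches 2(W), 3(W), all W → L
n=5: reaches L-position 0 → W
n=6: reaches L-position 4 → W
n=7: reaches L-position 0 → W
n=8: reaches L-position 4 → W
n=9: only reaches 6(W), 8(W), all W → L
n=10: reaches L-position 9 → W
n=11: reaches L-position 0 → W
n=12: reaches L-position 9 → W
n=13: reaches L-position 0 → W
n=14: only reaches 7(W), 12(W), 13(W), all W → L
n=15: reaches L-position 14 → W
n=16: reaches L-position 14 → W
n=17: reaches L-position 0 → W
n=18: reaches L-position 9 → W
n=19: reaches L-position 0 → W
n=20: only reaches 10(W), 15(W), 16(W), 18(W), 19(W), all W → L
n=21: reaches L-position 14 → W
n=22: reaches L-position 20 → W
L entries with 0 ≤ n ≤ 22: n = 0, 1, 4, 9, 14, 20; that makes 6.

6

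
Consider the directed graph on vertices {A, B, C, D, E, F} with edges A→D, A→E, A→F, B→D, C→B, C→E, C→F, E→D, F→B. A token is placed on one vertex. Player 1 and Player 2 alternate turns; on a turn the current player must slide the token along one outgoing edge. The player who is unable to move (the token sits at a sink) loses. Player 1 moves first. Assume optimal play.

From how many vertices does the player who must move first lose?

2

Use the standard recursion: the mover loses at a terminal position; elsewhere, the mover wins exactly when some move hands the opponent an L position.
Every edge goes from a vertex to one that appears earlier in the order D, B, F, E, C, A, so processing vertices in that order labels each vertex after all of its successors.
D: no outgoing edge → L
B: reaches L-position D → W
F: only reaches B(W), which is W → L
E: reaches L-position D → W
C: reaches L-position F → W
A: reaches L-position F → W
The L vertices are D, F; that is 2 in all.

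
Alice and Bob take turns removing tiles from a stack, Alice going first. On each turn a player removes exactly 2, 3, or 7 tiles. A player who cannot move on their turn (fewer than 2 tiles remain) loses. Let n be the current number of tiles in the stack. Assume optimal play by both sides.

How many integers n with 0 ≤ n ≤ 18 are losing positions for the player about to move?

8

Use the standard recursion: the mover loses at a terminal position; elsewhere, the mover wins exactly when some move hands the opponent an L position.
n=0: no move → L
n=1: no move → L
n=2: can move to 0, which is L ⇒ W
n=3: can move to 1, which is L ⇒ W
n=4: can move to 1, which is L ⇒ W
n=5: moves to 3(W), 2(W); every one is W ⇒ L
n=6: moves to 4(W), 3(W); every one is W ⇒ L
n=7: can move to 5, which is L ⇒ W
n=8: can move to 6, which is L ⇒ W
n=9: can move to 6, which is L ⇒ W
n=10: moves to 8(W), 7(W), 3(W); every one is W ⇒ L
n=11: moves to 9(W), 8(W), 4(W); every one is W ⇒ L
n=12: can move to 10, which is L ⇒ W
n=13: can move to 11, which is L ⇒ W
n=14: can move to 11, which is L ⇒ W
n=15: moves to 13(W), 12(W), 8(W); every one is W ⇒ L
n=16: moves to 14(W), 13(W), 9(W); every one is W ⇒ L
n=17: can move to 15, which is L ⇒ W
n=18: can move to 16, which is L ⇒ W
L entries with 0 ≤ n ≤ 18: n = 0, 1, 5, 6, 10, 11, 15, 16; that makes 8.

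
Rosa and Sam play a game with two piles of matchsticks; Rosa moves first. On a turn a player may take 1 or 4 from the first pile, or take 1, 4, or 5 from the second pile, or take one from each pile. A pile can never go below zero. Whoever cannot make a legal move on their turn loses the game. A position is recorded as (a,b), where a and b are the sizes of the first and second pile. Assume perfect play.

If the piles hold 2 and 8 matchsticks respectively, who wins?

Build the W/L table. Terminal = L. A non-terminal position is W if it has a move to some L; otherwise it is L.
No move ever increases a pile, so every position that can arise here has a ≤ 2 and b ≤ 8; it is enough to label the cells with 0 ≤ a ≤ 2 and 0 ≤ b ≤ 8.
Every move lowers a or b (never raises either), so fill the grid row by row in increasing a, and left to right within a row: each cell's successors are then already labelled.
      b=0  b=1  b=2  b=3  b=4  b=5  b=6  b=7  b=8
a=0:    L    W    L    W    W    W    W    W    L
a=1:    W    W    W    W    L    W    L    W    W
a=2:    L    W    L    W    W    W    W    W    L
Cells with no legal move (terminal, hence L): (0,0).
The remaining L cells, each justified by listing all of its moves:
(0,2): L (sole option (0,1)(W) is W)
(0,8): L (options (0,7)(W), (0,4)(W), (0,3)(W) are all W)
(1,4): L (options (0,4)(W), (1,3)(W), (1,0)(W), (0,3)(W) are all W)
(1,6): L (options (0,6)(W), (1,5)(W), (1,2)(W), (1,1)(W), (0,5)(W) are all W)
(2,0): L (sole option (1,0)(W) is W)
(2,2): L (options (1,2)(W), (2,1)(W), (1,1)(W) are all W)
(2,8): L (options (1,8)(W), (2,7)(W), (2,4)(W), (2,3)(W), (1,7)(W) are all W)
Every other cell has at least one move into one of the L cells above, so it is W.
The starting position (2,8) is L: whatever Rosa does, the opponent receives a W position.

Sam wins.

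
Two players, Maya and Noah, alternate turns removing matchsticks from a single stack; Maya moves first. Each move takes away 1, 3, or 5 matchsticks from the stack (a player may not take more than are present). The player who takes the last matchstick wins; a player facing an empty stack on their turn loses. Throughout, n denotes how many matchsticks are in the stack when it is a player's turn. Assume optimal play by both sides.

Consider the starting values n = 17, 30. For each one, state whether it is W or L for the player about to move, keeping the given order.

17: W, 30: L

Use the standard recursion: the mover loses at a terminal position; elsewhere, the mover wins exactly when some move hands the opponent an L position.
n=0: no move → L
n=1: can move to 0, which is L ⇒ W
n=2: the only move is to 1(W), a W ⇒ L
n=3: can move to 2, which is L ⇒ W
n=4: moves to 3(W), 1(W); every one is W ⇒ L
n=5: can move to 4, which is L ⇒ W
n=6: moves to 5(W), 3(W), 1(W); every one is W ⇒ L
n=7: can move to 6, which is L ⇒ W
n=8: moves to 7(W), 5(W), 3(W); every one is W ⇒ L
n=9: can move to 8, which is L ⇒ W
n=10: moves to 9(W), 7(W), 5(W); every one is W ⇒ L
n=11: can move to 10, which is L ⇒ W
n=12: moves to 11(W), 9(W), 7(W); every one is W ⇒ L
n=13: can move to 12, which is L ⇒ W
n=14: moves to 13(W), 11(W), 9(W); every one is W ⇒ L
n=15: can move to 14, which is L ⇒ W
n=16: moves to 15(W), 13(W), 11(W); every one is W ⇒ L
n=17: can move to 16, which is L ⇒ W
n=18: moves to 17(W), 15(W), 13(W); every one is W ⇒ L
n=19: can move to 18, which is L ⇒ W
n=20: moves to 19(W), 17(W), 15(W); every one is W ⇒ L
n=21: can move to 20, which is L ⇒ W
n=22: moves to 21(W), 19(W), 17(W); every one is W ⇒ L
n=23: can move to 22, which is L ⇒ W
n=24: moves to 23(W), 21(W), 19(W); every one is W ⇒ L
n=25: can move to 24, which is L ⇒ W
n=26: moves to 25(W), 23(W), 21(W); every one is W ⇒ L
n=27: can move to 26, which is L ⇒ W
n=28: moves to 27(W), 25(W), 23(W); every one is W ⇒ L
n=29: can move to 28, which is L ⇒ W
n=30: moves to 29(W), 27(W), 25(W); every one is W ⇒ L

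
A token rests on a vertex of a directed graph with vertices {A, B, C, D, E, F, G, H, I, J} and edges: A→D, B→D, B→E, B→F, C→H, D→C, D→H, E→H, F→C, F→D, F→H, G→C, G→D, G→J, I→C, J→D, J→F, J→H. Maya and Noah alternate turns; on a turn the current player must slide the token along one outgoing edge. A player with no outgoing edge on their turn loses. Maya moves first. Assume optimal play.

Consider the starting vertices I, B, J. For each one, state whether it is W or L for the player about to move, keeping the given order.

I: L, B: L, J: W

Work bottom-up. With no move the player to move loses. Otherwise the position is W if at least one move leads to an L position for the opponent, and L if every move leads to a W.
Every edge goes from a vertex to one that appears earlier in the order H, C, D, F, J, A, G, E, I, B, so processing vertices in that order labels each vertex after all of its successors.
H: no outgoing edge → L
C: →H(L), so W
D: →H(L), so W
F: →H(L), so W
J: →H(L), so W
A: →D(W) only, which is W, so L
G: →J(W), D(W), C(W) — all W, so L
E: →H(L), so W
I: →C(W) only, which is W, so L
B: →E(W), F(W), D(W) — all W, so L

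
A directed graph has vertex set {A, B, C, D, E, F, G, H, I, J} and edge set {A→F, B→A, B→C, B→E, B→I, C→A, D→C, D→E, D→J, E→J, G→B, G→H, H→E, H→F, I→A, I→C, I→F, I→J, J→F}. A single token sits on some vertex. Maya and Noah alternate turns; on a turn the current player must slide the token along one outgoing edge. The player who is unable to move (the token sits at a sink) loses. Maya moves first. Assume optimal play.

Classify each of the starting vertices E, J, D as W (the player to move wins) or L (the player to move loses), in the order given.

E: L, J: W, D: W

Build the W/L table. Terminal = L. A non-terminal position is W if it has a move to some L; otherwise it is L.
Every edge goes from a vertex to one that appears earlier in the order F, J, E, A, C, D, I, B, H, G, so processing vertices in that order labels each vertex after all of its successors.
F: no outgoing edge → L
J: →F(L), so W
E: →J(W) only, which is W, so L
A: →F(L), so W
C: →A(W) only, which is W, so L
D: →C(L), so W
I: →C(L), so W
B: →C(L), so W
H: →E(L), so W
G: →H(W), B(W) — all W, so L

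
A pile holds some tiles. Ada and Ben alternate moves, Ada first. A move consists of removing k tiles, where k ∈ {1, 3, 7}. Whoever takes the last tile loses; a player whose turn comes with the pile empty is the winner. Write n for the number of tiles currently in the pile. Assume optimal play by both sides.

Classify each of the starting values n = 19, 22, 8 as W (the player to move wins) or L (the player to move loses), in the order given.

Label each position W (a win for the player to move) or L (a loss). A position with no legal move is W; any other position is W exactly when some move reaches an L, and L when every move reaches a W.
n=0: no move; the opponent has just taken the last tile and therefore loses → W
n=1: only reaches 0(W), which is W → L
n=2: reaches L-position 1 → W
n=3: only reaches 2(W), 0(W), all W → L
n=4: reaches L-position 3 → W
n=5: only reaches 4(W), 2(W), all W → L
n=6: reaches L-position 5 → W
n=7: only reaches 6(W), 4(W), 0(W), all W → L
n=8: reaches L-position 7 → W
n=9: only reaches 8(W), 6(W), 2(W), all W → L
n=10: reaches L-position 9 → W
n=11: only reaches 10(W), 8(W), 4(W), all W → L
n=12: reaches L-position 11 → W
n=13: only reaches 12(W), 10(W), 6(W), all W → L
n=14: reaches L-position 13 → W
n=15: only reaches 14(W), 12(W), 8(W), all W → L
n=16: reaches L-position 15 → W
n=17: only reaches 16(W), 14(W), 10(W), all W → L
n=18: reaches L-position 17 → W
n=19: only reaches 18(W), 16(W), 12(W), all W → L
n=20: reaches L-position 19 → W
n=21: only reaches 20(W), 18(W), 14(W), all W → L
n=22: reaches L-position 21 → W

19: L, 22: W, 8: W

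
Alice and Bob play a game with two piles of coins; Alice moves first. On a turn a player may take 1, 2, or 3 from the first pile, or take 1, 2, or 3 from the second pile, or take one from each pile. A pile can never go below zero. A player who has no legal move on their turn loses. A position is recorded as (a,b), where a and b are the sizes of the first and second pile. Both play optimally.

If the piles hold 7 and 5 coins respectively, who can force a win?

Alice wins.

Positions with no move are L. A position that does have a move is losing for the player to move precisely when every available move leads to a winning position for the opponent. Fill in the labels:
No move ever increases a pile, so every position that can arise here has a ≤ 7 and b ≤ 5; it is enough to label the cells with 0 ≤ a ≤ 7 and 0 ≤ b ≤ 5.
Every move lowers a or b (never raises either), so fill the grid row by row in increasing a, and left to right within a row: each cell's successors are then already labelled.
      b=0  b=1  b=2  b=3  b=4  b=5
a=0:    L    W    W    W    L    W
a=1:    W    W    L    W    W    W
a=2:    W    L    W    W    W    L
a=3:    W    W    W    L    W    W
a=4:    L    W    W    W    W    W
a=5:    W    W    L    W    W    W
a=6:    W    L    W    W    W    L
a=7:    W    W    W    L    W    W
Cells with no legal move (terminal, hence L): (0,0).
The remaining L cells, each justified by listing all of its moves:
(0,4): →(0,3)(W), (0,2)(W), (0,1)(W) — all W, so L
(1,2): →(0,2)(W), (1,1)(W), (1,0)(W), (0,1)(W) — all W, so L
(2,1): →(1,1)(W), (0,1)(W), (2,0)(W), (1,0)(W) — all W, so L
(2,5): →(1,5)(W), (0,5)(W), (2,4)(W), (2,3)(W), (2,2)(W), (1,4)(W) — all W, so L
(3,3): →(2,3)(W), (1,3)(W), (0,3)(W), (3,2)(W), (3,1)(W), (3,0)(W), (2,2)(W) — all W, so L
(4,0): →(3,0)(W), (2,0)(W), (1,0)(W) — all W, so L
(5,2): →(4,2)(W), (3,2)(W), (2,2)(W), (5,1)(W), (5,0)(W), (4,1)(W) — all W, so L
(6,1): →(5,1)(W), (4,1)(W), (3,1)(W), (6,0)(W), (5,0)(W) — all W, so L
(6,5): →(5,5)(W), (4,5)(W), (3,5)(W), (6,4)(W), (6,3)(W), (6,2)(W), (5,4)(W) — all W, so L
(7,3): →(6,3)(W), (5,3)(W), (4,3)(W), (7,2)(W), (7,1)(W), (7,0)(W), (6,2)(W) — all W, so L
Every other cell has at least one move into one of the L cells above, so it is W.
The starting position (7,5) is W: Alice should move to (6,5), handing over an L position.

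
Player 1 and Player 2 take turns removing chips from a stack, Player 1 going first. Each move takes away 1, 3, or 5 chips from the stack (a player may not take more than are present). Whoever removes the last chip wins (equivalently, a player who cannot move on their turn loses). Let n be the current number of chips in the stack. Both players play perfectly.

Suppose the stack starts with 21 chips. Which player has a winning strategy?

Compute win/loss labels from the base case upward. A position with no move is L. Any other position is W if it can reach an L in one move, else L.
n=0: no move → L
n=1: W (go to 0, an L position)
n=2: L (sole option 1(W) is W)
n=3: W (go to 2, an L position)
n=4: L (options 3(W), 1(W) are all W)
n=5: W (go to 4, an L position)
n=6: L (options 5(W), 3(W), 1(W) are all W)
n=7: W (go to 6, an L position)
n=8: L (options 7(W), 5(W), 3(W) are all W)
n=9: W (go to 8, an L position)
n=10: L (options 9(W), 7(W), 5(W) are all W)
n=11: W (go to 10, an L position)
n=12: L (options 11(W), 9(W), 7(W) are all W)
n=13: W (go to 12, an L position)
n=14: L (options 13(W), 11(W), 9(W) are all W)
n=15: W (go to 14, an L position)
n=16: L (options 15(W), 13(W), 11(W) are all W)
n=17: W (go to 16, an L position)
n=18: L (options 17(W), 15(W), 13(W) are all W)
n=19: W (go to 18, an L position)
n=20: L (options 19(W), 17(W), 15(W) are all W)
n=21: W (go to 20, an L position)
From 21 Player 1 can remove 1, leaving 20, reaching an L position.

Player 1 wins.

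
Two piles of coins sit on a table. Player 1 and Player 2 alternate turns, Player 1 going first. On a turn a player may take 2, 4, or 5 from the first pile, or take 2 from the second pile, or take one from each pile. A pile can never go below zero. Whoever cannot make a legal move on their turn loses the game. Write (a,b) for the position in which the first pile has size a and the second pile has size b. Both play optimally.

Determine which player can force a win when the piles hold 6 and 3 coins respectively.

Compute win/loss labels from the base case upward. A position with no move is L. Any other position is W if it can reach an L in one move, else L.
No move ever increases a pile, so every position that can arise here has a ≤ 6 and b ≤ 3; it is enough to label the cells with 0 ≤ a ≤ 6 and 0 ≤ b ≤ 3.
Every move lowers a or b (never raises either), so fill the grid row by row in increasing a, and left to right within a row: each cell's successors are then already labelled.
      b=0  b=1  b=2  b=3
a=0:    L    L    W    W
a=1:    L    W    W    L
a=2:    W    W    L    L
a=3:    W    L    L    W
a=4:    W    W    W    W
a=5:    W    W    W    W
a=6:    W    L    W    W
Cells with no legal move (terminal, hence L): (0,0), (0,1), (1,0).
The remaining L cells, each justified by listing all of its moves:
(1,3): moves to (1,1)(W), (0,2)(W); every one is W ⇒ L
(2,2): moves to (0,2)(W), (2,0)(W), (1,1)(W); every one is W ⇒ L
(2,3): moves to (0,3)(W), (2,1)(W), (1,2)(W); every one is W ⇒ L
(3,1): moves to (1,1)(W), (2,0)(W); every one is W ⇒ L
(3,2): moves to (1,2)(W), (3,0)(W), (2,1)(W); every one is W ⇒ L
(6,1): moves to (4,1)(W), (2,1)(W), (1,1)(W), (5,0)(W); every one is W ⇒ L
Every other cell has at least one move into one of the L cells above, so it is W.
From (6,3) Player 1 can move to (2,3), reaching an L position.

Player 1 wins.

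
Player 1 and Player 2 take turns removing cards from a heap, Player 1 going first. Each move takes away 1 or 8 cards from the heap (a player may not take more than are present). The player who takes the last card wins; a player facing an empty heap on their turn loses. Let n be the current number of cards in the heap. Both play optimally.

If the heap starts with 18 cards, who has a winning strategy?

Label each position W (a win for the player to move) or L (a loss). A position with no legal move is L; any other position is W exactly when some move reaches an L, and L when every move reaches a W.
n=0: no move → L
n=1: can move to 0, which is L ⇒ W
n=2: the only move is to 1(W), a W ⇒ L
n=3: can move to 2, which is L ⇒ W
n=4: the only move is to 3(W), a W ⇒ L
n=5: can move to 4, which is L ⇒ W
n=6: the only move is to 5(W), a W ⇒ L
n=7: can move to 6, which is L ⇒ W
n=8: can move to 0, which is L ⇒ W
n=9: moves to 8(W), 1(W); every one is W ⇒ L
n=10: can move to 9, which is L ⇒ W
n=11: moves to 10(W), 3(W); every one is W ⇒ L
n=12: can move to 11, which is L ⇒ W
n=13: moves to 12(W), 5(W); every one is W ⇒ L
n=14: can move to 13, which is L ⇒ W
n=15: moves to 14(W), 7(W); every one is W ⇒ L
n=16: can move to 15, which is L ⇒ W
n=17: can move to 9, which is L ⇒ W
n=18: moves to 17(W), 10(W); every one is W ⇒ L
Every move from 18 reaches a W position, so the mover loses.

Player 2 wins.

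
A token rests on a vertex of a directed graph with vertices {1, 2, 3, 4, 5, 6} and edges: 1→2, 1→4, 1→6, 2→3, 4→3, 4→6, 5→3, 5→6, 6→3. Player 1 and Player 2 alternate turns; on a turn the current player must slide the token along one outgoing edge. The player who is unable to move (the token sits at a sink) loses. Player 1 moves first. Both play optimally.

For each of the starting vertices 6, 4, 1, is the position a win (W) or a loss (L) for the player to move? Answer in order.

Classify positions by backward induction: terminal positions (no move available) are L. From any other position, the mover wins iff some move reaches an L.
Every edge goes from a vertex to one that appears earlier in the order 3, 6, 4, 5, 2, 1, so processing vertices in that order labels each vertex after all of its successors.
3: no outgoing edge → L
6: →3(L), so W
4: →3(L), so W
5: →3(L), so W
2: →3(L), so W
1: →2(W), 4(W), 6(W) — all W, so L

6: W, 4: W, 1: L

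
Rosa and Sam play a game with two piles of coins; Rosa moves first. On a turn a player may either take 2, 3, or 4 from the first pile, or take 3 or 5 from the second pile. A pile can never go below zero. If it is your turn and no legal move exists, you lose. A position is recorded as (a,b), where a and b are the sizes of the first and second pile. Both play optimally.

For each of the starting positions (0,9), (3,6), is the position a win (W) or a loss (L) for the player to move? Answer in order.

Positions with no move are L. A position that does have a move is losing for the player to move precisely when every available move leads to a winning position for the opponent. Fill in the labels:
No move ever increases a pile, so every position that can arise here has a ≤ 3 and b ≤ 9; it is enough to label the cells with 0 ≤ a ≤ 3 and 0 ≤ b ≤ 9.
Every move lowers a or b (never raises either), so fill the grid row by row in increasing a, and left to right within a row: each cell's successors are then already labelled.
      b=0  b=1  b=2  b=3  b=4  b=5  b=6  b=7  b=8  b=9
a=0:    L    L    L    W    W    W    W    W    L    L
a=1:    L    L    L    W    W    W    W    W    L    L
a=2:    W    W    W    L    L    L    W    W    W    W
a=3:    W    W    W    L    L    L    W    W    W    W
Cells with no legal move (terminal, hence L): (0,0), (0,1), (0,2), (1,0), (1,1), (1,2).
The remaining L cells, each justified by listing all of its moves:
(0,8): only reaches (0,5)(W), (0,3)(W), all W → L
(0,9): only reaches (0,6)(W), (0,4)(W), all W → L
(1,8): only reaches (1,5)(W), (1,3)(W), all W → L
(1,9): only reaches (1,6)(W), (1,4)(W), all W → L
(2,3): only reaches (0,3)(W), (2,0)(W), all W → L
(2,4): only reaches (0,4)(W), (2,1)(W), all W → L
(2,5): only reaches (0,5)(W), (2,2)(W), (2,0)(W), all W → L
(3,3): only reaches (1,3)(W), (0,3)(W), (3,0)(W), all W → L
(3,4): only reaches (1,4)(W), (0,4)(W), (3,1)(W), all W → L
(3,5): only reaches (1,5)(W), (0,5)(W), (3,2)(W), (3,0)(W), all W → L
Every other cell has at least one move into one of the L cells above, so it is W.
(0,9): one of the L cells justified above, so L
(3,6): the move to (3,3) reaches an L cell, so W

(0,9): L, (3,6): W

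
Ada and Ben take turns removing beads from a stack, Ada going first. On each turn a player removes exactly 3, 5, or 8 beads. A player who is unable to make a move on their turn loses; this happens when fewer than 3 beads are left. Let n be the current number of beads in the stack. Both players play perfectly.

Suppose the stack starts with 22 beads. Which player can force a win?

Label each position W (a win for the player to move) or L (a loss). A position with no legal move is L; any other position is W exactly when some move reaches an L, and L when every move reaches a W.
n=0: no move → L
n=1: no move → L
n=2: no move → L
n=3: →0(L), so W
n=4: →1(L), so W
n=5: →2(L), so W
n=6: →1(L), so W
n=7: →2(L), so W
n=8: →0(L), so W
n=9: →1(L), so W
n=10: →2(L), so W
n=11: →8(W), 6(W), 3(W) — all W, so L
n=12: →9(W), 7(W), 4(W) — all W, so L
n=13: →10(W), 8(W), 5(W) — all W, so L
n=14: →11(L), so W
n=15: →12(L), so W
n=16: →13(L), so W
n=17: →12(L), so W
n=18: →13(L), so W
n=19: →11(L), so W
n=20: →12(L), so W
n=21: →13(L), so W
n=22: →19(W), 17(W), 14(W) — all W, so L
The starting position 22 is L: whatever Ada does, the opponent receives a W position.

Ben wins.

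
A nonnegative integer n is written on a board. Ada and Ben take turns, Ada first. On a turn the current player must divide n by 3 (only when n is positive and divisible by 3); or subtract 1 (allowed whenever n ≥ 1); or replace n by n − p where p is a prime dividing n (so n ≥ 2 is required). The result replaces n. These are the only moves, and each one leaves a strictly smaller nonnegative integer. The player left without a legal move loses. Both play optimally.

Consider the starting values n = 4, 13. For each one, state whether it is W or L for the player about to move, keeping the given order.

Compute win/loss labels from the base case upward. A position with no move is L. Any other position is W if it can reach an L in one move, else L.
n=0: no move → L
n=1: W (go to 0, an L position)
n=2: W (go to 0, an L position)
n=3: W (go to 0, an L position)
n=4: L (options 2(W), 3(W) are all W)
n=5: W (go to 0, an L position)
n=6: W (go to 4, an L position)
n=7: W (go to 0, an L position)
n=8: L (options 6(W), 7(W) are all W)
n=9: W (go to 8, an L position)
n=10: W (go to 8, an L position)
n=11: W (go to 0, an L position)
n=12: W (go to 4, an L position)
n=13: W (go to 0, an L position)

4: L, 13: W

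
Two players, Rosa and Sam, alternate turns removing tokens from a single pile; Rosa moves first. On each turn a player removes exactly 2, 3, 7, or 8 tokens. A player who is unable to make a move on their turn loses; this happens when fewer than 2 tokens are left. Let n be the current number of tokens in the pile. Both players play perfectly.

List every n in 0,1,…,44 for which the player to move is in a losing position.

Positions with no move are L. A position that does have a move is losing for the player to move precisely when every available move leads to a winning position for the opponent. Fill in the labels:
n=0: no move → L
n=1: no move → L
n=2: can move to 0, which is L ⇒ W
n=3: can move to 1, which is L ⇒ W
n=4: can move to 1, which is L ⇒ W
n=5: moves to 3(W), 2(W); every one is W ⇒ L
n=6: moves to 4(W), 3(W); every one is W ⇒ L
n=7: can move to 5, which is L ⇒ W
n=8: can move to 6, which is L ⇒ W
n=9: can move to 6, which is L ⇒ W
n=10: moves to 8(W), 7(W), 3(W), 2(W); every one is W ⇒ L
n=11: moves to 9(W), 8(W), 4(W), 3(W); every one is W ⇒ L
n=12: can move to 10, which is L ⇒ W
n=13: can move to 11, which is L ⇒ W
n=14: can move to 11, which is L ⇒ W
n=15: moves to 13(W), 12(W), 8(W), 7(W); every one is W ⇒ L
n=16: moves to 14(W), 13(W), 9(W), 8(W); every one is W ⇒ L
n=17: can move to 15, which is L ⇒ W
n=18: can move to 16, which is L ⇒ W
n=19: can move to 16, which is L ⇒ W
n=20: moves to 18(W), 17(W), 13(W), 12(W); every one is W ⇒ L
n=21: moves to 19(W), 18(W), 14(W), 13(W); every one is W ⇒ L
n=22: can move to 20, which is L ⇒ W
n=23: can move to 21, which is L ⇒ W
n=24: can move to 21, which is L ⇒ W
n=25: moves to 23(W), 22(W), 18(W), 17(W); every one is W ⇒ L
n=26: moves to 24(W), 23(W), 19(W), 18(W); every one is W ⇒ L
n=27: can move to 25, which is L ⇒ W
n=28: can move to 26, which is L ⇒ W
n=29: can move to 26, which is L ⇒ W
n=30: moves to 28(W), 27(W), 23(W), 22(W); every one is W ⇒ L
n=31: moves to 29(W), 28(W), 24(W), 23(W); every one is W ⇒ L
n=32: can move to 30, which is L ⇒ W
n=33: can move to 31, which is L ⇒ W
n=34: can move to 31, which is L ⇒ W
n=35: moves to 33(W), 32(W), 28(W), 27(W); every one is W ⇒ L
n=36: moves to 34(W), 33(W), 29(W), 28(W); every one is W ⇒ L
n=37: can move to 35, which is L ⇒ W
n=38: can move to 36, which is L ⇒ W
n=39: can move to 36, which is L ⇒ W
n=40: moves to 38(W), 37(W), 33(W), 32(W); every one is W ⇒ L
n=41: moves to 39(W), 38(W), 34(W), 33(W); every one is W ⇒ L
n=42: can move to 40, which is L ⇒ W
n=43: can move to 41, which is L ⇒ W
n=44: can move to 41, which is L ⇒ W
Reading off the rows marked L gives the requested list; there are 18 such values of n.

0, 1, 5, 6, 10, 11, 15, 16, 20, 21, 25, 26, 30, 31, 35, 36, 40, 41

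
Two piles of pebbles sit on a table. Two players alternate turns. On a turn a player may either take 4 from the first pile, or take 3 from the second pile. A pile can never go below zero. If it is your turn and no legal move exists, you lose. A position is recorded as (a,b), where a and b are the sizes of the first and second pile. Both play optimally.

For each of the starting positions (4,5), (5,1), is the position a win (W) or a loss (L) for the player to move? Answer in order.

Classify positions by backward induction: terminal positions (no move available) are L. From any other position, the mover wins iff some move reaches an L.
No move ever increases a pile, so every position that can arise here has a ≤ 5 and b ≤ 5; it is enough to label the cells with 0 ≤ a ≤ 5 and 0 ≤ b ≤ 5.
Every move lowers a or b (never raises either), so fill the grid row by row in increasing a, and left to right within a row: each cell's successors are then already labelled.
      b=0  b=1  b=2  b=3  b=4  b=5
a=0:    L    L    L    W    W    W
a=1:    L    L    L    W    W    W
a=2:    L    L    L    W    W    W
a=3:    L    L    L    W    W    W
a=4:    W    W    W    L    L    L
a=5:    W    W    W    L    L    L
Cells with no legal move (terminal, hence L): (0,0), (0,1), (0,2), (1,0), (1,1), (1,2), (2,0), (2,1), (2,2), (3,0), (3,1), (3,2).
The remaining L cells, each justified by listing all of its moves:
(4,3): L (options (0,3)(W), (4,0)(W) are all W)
(4,4): L (options (0,4)(W), (4,1)(W) are all W)
(4,5): L (options (0,5)(W), (4,2)(W) are all W)
(5,3): L (options (1,3)(W), (5,0)(W) are all W)
(5,4): L (options (1,4)(W), (5,1)(W) are all W)
(5,5): L (options (1,5)(W), (5,2)(W) are all W)
Every other cell has at least one move into one of the L cells above, so it is W.
(4,5): one of the L cells justified above, so L
(5,1): the move to (1,1) reaches an L cell, so W

(4,5): L, (5,1): W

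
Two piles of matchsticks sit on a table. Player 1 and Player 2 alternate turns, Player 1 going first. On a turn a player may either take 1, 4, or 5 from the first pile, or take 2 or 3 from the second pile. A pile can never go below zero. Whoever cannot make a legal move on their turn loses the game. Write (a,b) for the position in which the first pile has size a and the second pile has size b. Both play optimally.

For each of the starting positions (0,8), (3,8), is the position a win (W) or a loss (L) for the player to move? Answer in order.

Work bottom-up. With no move the player to move loses. Otherwise the position is W if at least one move leads to an L position for the opponent, and L if every move leads to a W.
No move ever increases a pile, so every position that can arise here has a ≤ 3 and b ≤ 8; it is enough to label the cells with 0 ≤ a ≤ 3 and 0 ≤ b ≤ 8.
Every move lowers a or b (never raises either), so fill the grid row by row in increasing a, and left to right within a row: each cell's successors are then already labelled.
      b=0  b=1  b=2  b=3  b=4  b=5  b=6  b=7  b=8
a=0:    L    L    W    W    W    L    L    W    W
a=1:    W    W    L    L    W    W    W    L    L
a=2:    L    L    W    W    W    L    L    W    W
a=3:    W    W    L    L    W    W    W    L    L
Cells with no legal move (terminal, hence L): (0,0), (0,1).
The remaining L cells, each justified by listing all of its moves:
(0,5): moves to (0,3)(W), (0,2)(W); every one is W ⇒ L
(0,6): moves to (0,4)(W), (0,3)(W); every one is W ⇒ L
(1,2): moves to (0,2)(W), (1,0)(W); every one is W ⇒ L
(1,3): moves to (0,3)(W), (1,1)(W), (1,0)(W); every one is W ⇒ L
(1,7): moves to (0,7)(W), (1,5)(W), (1,4)(W); every one is W ⇒ L
(1,8): moves to (0,8)(W), (1,6)(W), (1,5)(W); every one is W ⇒ L
(2,0): the only move is to (1,0)(W), a W ⇒ L
(2,1): the only move is to (1,1)(W), a W ⇒ L
(2,5): moves to (1,5)(W), (2,3)(W), (2,2)(W); every one is W ⇒ L
(2,6): moves to (1,6)(W), (2,4)(W), (2,3)(W); every one is W ⇒ L
(3,2): moves to (2,2)(W), (3,0)(W); every one is W ⇒ L
(3,3): moves to (2,3)(W), (3,1)(W), (3,0)(W); every one is W ⇒ L
(3,7): moves to (2,7)(W), (3,5)(W), (3,4)(W); every one is W ⇒ L
(3,8): moves to (2,8)(W), (3,6)(W), (3,5)(W); every one is W ⇒ L
Every other cell has at least one move into one of the L cells above, so it is W.
(0,8): the move to (0,6) reaches an L cell, so W
(3,8): one of the L cells justified above, so L

(0,8): W, (3,8): L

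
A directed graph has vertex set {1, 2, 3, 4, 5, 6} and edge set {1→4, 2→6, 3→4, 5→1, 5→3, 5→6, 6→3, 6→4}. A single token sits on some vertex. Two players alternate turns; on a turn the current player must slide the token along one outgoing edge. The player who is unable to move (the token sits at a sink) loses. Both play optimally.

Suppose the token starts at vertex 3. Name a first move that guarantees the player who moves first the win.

Build the W/L table. Terminal = L. A non-terminal position is W if it has a move to some L; otherwise it is L.
Every edge goes from a vertex to one that appears earlier in the order 4, 3, 6, 2, 1, 5, so processing vertices in that order labels each vertex after all of its successors.
4: no outgoing edge → L
3: →4(L), so W
6: →4(L), so W
2: →6(W) only, which is W, so L
1: →4(L), so W
5: →1(W), 6(W), 3(W) — all W, so L
From 3, the L positions reachable in one move are: 4.

Move to 4.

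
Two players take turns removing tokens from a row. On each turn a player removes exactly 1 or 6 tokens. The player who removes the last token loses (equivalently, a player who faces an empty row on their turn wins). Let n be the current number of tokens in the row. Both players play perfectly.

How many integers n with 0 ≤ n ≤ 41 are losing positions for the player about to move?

18

Build the W/L table. Terminal = W. A non-terminal position is W if it has a move to some L; otherwise it is L.
n=0: no move; the opponent has just taken the last token and therefore loses → W
n=1: only reaches 0(W), which is W → L
n=2: reaches L-position 1 → W
n=3: only reaches 2(W), which is W → L
n=4: reaches L-position 3 → W
n=5: only reaches 4(W), which is W → L
n=6: reaches L-position 5 → W
n=7: reaches L-position 1 → W
n=8: only reaches 7(W), 2(W), all W → L
n=9: reaches L-position 8 → W
n=10: only reaches 9(W), 4(W), all W → L
n=11: reaches L-position 10 → W
n=12: only reaches 11(W), 6(W), all W → L
n=13: reaches L-position 12 → W
n=14: reaches L-position 8 → W
n=15: only reaches 14(W), 9(W), all W → L
n=16: reaches L-position 15 → W
n=17: only reaches 16(W), 11(W), all W → L
n=18: reaches L-position 17 → W
n=19: only reaches 18(W), 13(W), all W → L
n=20: reaches L-position 19 → W
n=21: reaches L-position 15 → W
n=22: only reaches 21(W), 16(W), all W → L
n=23: reaches L-position 22 → W
n=24: only reaches 23(W), 18(W), all W → L
n=25: reaches L-position 24 → W
n=26: only reaches 25(W), 20(W), all W → L
n=27: reaches L-position 26 → W
n=28: reaches L-position 22 → W
n=29: only reaches 28(W), 23(W), all W → L
n=30: reaches L-position 29 → W
n=31: only reaches 30(W), 25(W), all W → L
n=32: reaches L-position 31 → W
n=33: only reaches 32(W), 27(W), all W → L
n=34: reaches L-position 33 → W
n=35: reaches L-position 29 → W
n=36: only reaches 35(W), 30(W), all W → L
n=37: reaches L-position 36 → W
n=38: only reaches 37(W), 32(W), all W → L
n=39: reaches L-position 38 → W
n=40: only reaches 39(W), 34(W), all W → L
n=41: reaches L-position 40 → W
L entries with 0 ≤ n ≤ 41: n = 1, 3, 5, 8, 10, 12, 15, 17, 19, 22, 24, 26, 29, 31, 33, 36, 38, 40; that makes 18.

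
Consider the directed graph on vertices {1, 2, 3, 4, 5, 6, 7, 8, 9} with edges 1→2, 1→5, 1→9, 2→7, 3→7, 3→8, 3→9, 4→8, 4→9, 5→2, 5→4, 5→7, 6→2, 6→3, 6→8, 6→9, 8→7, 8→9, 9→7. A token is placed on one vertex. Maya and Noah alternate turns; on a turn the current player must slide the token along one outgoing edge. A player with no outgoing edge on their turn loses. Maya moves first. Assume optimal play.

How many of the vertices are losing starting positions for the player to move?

Build the W/L table. Terminal = L. A non-terminal position is W if it has a move to some L; otherwise it is L.
Every edge goes from a vertex to one that appears earlier in the order 7, 9, 8, 3, 2, 4, 5, 1, 6, so processing vertices in that order labels each vertex after all of its successors.
7: no outgoing edge → L
9: can move to 7, which is L ⇒ W
8: can move to 7, which is L ⇒ W
3: can move to 7, which is L ⇒ W
2: can move to 7, which is L ⇒ W
4: moves to 8(W), 9(W); every one is W ⇒ L
5: can move to 4, which is L ⇒ W
1: moves to 5(W), 2(W), 9(W); every one is W ⇒ L
6: moves to 2(W), 3(W), 8(W), 9(W); every one is W ⇒ L
The L vertices are 1, 4, 6, 7; that is 4 in all.

4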